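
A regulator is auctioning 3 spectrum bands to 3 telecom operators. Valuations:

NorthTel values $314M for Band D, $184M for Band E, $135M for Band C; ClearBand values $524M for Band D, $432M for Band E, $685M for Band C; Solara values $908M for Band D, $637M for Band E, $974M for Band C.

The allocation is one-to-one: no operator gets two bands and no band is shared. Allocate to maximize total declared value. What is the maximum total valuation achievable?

Max total: $1777M

This is the linear assignment problem.
Optimal: NorthTel→Band E ($184M), ClearBand→Band C ($685M), Solara→Band D ($908M) — total 184+685+908 = $1777M.
Column-greedy (each band in turn goes to its best remaining operator) gives $1475M, worse by 302.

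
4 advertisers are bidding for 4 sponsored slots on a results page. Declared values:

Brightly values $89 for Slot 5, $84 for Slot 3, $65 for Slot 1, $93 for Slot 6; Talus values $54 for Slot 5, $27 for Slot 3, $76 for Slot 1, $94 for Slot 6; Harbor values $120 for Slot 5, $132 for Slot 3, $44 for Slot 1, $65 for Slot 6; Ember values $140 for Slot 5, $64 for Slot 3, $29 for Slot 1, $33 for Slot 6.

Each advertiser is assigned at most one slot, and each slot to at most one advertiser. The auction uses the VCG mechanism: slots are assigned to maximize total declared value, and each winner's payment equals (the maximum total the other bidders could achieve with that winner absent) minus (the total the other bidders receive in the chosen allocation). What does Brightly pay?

Brightly pays $18.

Efficient allocation: Brightly→Slot 6 ($93), Talus→Slot 1 ($76), Harbor→Slot 3 ($132), Ember→Slot 5 ($140); total welfare W = $441.
Brightly receives Slot 6 at value $93, so the others get W − 93 = $348.
Without Brightly: best allocation of the remaining 3 bidders over all 4 slots is Talus→Slot 6 ($94), Harbor→Slot 3 ($132), Ember→Slot 5 ($140), total $366.
VCG payment = (others' best without Brightly) − (others' welfare with Brightly) = 366 − 348 = $18.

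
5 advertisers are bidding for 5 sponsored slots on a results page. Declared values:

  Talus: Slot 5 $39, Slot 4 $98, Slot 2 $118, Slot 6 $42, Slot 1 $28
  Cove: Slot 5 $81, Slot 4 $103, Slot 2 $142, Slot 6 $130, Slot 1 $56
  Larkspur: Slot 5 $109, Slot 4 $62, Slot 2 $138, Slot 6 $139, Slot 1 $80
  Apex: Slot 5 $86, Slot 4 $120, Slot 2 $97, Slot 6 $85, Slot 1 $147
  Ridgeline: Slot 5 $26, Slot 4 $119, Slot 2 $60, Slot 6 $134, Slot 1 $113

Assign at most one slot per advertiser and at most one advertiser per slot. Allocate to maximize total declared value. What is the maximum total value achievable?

Treat this as an assignment problem: match each advertiser to one slot.
Optimal: Talus→Slot 4 ($98), Cove→Slot 2 ($142), Larkspur→Slot 5 ($109), Apex→Slot 1 ($147), Ridgeline→Slot 6 ($134) — total 98+142+109+147+134 = $630.
Column-greedy (each slot in turn goes to its best remaining advertiser) gives $533, worse by 97.

Maximum total: $630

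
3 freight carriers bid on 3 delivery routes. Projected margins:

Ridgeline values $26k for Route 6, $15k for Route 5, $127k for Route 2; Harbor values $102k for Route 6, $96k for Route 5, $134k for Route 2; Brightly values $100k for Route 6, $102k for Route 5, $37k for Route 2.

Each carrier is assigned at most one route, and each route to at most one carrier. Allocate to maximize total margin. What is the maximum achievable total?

Treat this as an assignment problem: match each carrier to one route.
Optimal: Ridgeline→Route 2 ($127k), Harbor→Route 6 ($102k), Brightly→Route 5 ($102k) — total 127+102+102 = $331k.
Max-entry greedy (repeatedly take the single best remaining cell) gives $262k, worse by 69.

Max total: $331k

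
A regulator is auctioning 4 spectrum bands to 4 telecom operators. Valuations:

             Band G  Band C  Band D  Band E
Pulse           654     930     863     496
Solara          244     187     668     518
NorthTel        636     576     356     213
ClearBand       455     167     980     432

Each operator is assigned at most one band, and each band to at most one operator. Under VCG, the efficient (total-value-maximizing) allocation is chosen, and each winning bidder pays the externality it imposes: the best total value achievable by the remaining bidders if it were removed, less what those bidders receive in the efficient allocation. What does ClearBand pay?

Efficient allocation: Pulse→Band C ($930M), Solara→Band E ($518M), NorthTel→Band G ($636M), ClearBand→Band D ($980M); total welfare W = $3064M.
ClearBand receives Band D at value $980M, so the others get W − 980 = $2084M.
Without ClearBand: best allocation of the remaining 3 bidders over all 4 bands is Pulse→Band C ($930M), Solara→Band D ($668M), NorthTel→Band G ($636M), total $2234M.
VCG payment = (others' best without ClearBand) − (others' welfare with ClearBand) = 2234 − 2084 = $150M.

ClearBand pays $150M.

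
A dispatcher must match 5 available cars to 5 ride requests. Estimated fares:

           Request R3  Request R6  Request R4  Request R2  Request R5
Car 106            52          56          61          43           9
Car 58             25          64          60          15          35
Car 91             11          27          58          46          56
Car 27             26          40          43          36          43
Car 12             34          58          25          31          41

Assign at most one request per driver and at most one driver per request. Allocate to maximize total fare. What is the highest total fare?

Max total: $262

This is a one-to-one assignment (maximum-weight bipartite matching).
Optimal: Car 106→Request R3 ($52), Car 58→Request R4 ($60), Car 91→Request R5 ($56), Car 27→Request R2 ($36), Car 12→Request R6 ($58) — total 52+60+56+36+58 = $262.
Max-entry greedy (repeatedly take the single best remaining cell) gives $251, worse by 11.
Next-best assignment: Car 106→Request R3, Car 58→Request R4, Car 91→Request R2, Car 27→Request R5, Car 12→Request R6 = $259.
Swapping Car 106↔Car 58 (Car 106→Request R4 $61, Car 58→Request R3 $25) loses 26.
No other one-to-one assignment exceeds $262.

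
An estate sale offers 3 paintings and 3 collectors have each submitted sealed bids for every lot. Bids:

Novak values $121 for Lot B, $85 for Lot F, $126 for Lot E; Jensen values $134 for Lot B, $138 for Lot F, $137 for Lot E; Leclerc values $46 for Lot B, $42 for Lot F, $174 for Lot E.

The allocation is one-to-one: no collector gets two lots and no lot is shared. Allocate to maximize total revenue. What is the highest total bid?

Optimal: Novak→Lot B ($121), Jensen→Lot F ($138), Leclerc→Lot E ($174) — total 121+138+174 = $433.
Column-greedy (each lot in turn goes to its best remaining collector) gives $393, worse by 40.

Maximum total: $433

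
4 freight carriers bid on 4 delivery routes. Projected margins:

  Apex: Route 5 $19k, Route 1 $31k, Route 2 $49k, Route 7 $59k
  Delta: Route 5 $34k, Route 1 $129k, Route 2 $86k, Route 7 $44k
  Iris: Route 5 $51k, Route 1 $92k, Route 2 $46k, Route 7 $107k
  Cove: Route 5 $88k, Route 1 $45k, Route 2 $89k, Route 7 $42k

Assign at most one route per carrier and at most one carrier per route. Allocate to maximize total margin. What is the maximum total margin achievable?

Treat this as an assignment problem: match each carrier to one route.
Optimal: Apex→Route 2 ($49k), Delta→Route 1 ($129k), Iris→Route 7 ($107k), Cove→Route 5 ($88k) — total 49+129+107+88 = $373k.
Row-greedy (each carrier in turn takes its best remaining route) gives $328k, worse by 45.
Next-best assignment: Apex→Route 5, Delta→Route 1, Iris→Route 7, Cove→Route 2 = $344k.
Swapping Delta↔Iris (Delta→Route 7 $44k, Iris→Route 1 $92k) loses 100.
No other one-to-one assignment exceeds $373k.

Maximum total: $373k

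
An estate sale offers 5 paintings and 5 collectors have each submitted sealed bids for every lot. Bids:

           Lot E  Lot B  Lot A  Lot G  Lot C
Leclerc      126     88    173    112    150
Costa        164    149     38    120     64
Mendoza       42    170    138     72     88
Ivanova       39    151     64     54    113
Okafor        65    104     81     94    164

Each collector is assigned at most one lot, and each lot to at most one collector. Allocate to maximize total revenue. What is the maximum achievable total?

Max total: $729

Optimal: Leclerc→Lot G ($112), Costa→Lot E ($164), Mendoza→Lot A ($138), Ivanova→Lot B ($151), Okafor→Lot C ($164) — total 112+164+138+151+164 = $729.
Row-greedy (each collector in turn takes its best remaining lot) gives $714, worse by 15.
Next-best assignment: Leclerc→Lot A, Costa→Lot E, Mendoza→Lot B, Ivanova→Lot G, Okafor→Lot C = $725.
Checked against all permutations: $729 is optimal.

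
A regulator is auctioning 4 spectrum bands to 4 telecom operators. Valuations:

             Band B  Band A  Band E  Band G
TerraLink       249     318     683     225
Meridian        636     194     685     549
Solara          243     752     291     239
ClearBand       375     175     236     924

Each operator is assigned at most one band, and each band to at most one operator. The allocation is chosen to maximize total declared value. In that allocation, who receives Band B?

Optimal: TerraLink→Band E ($683M), Meridian→Band B ($636M), Solara→Band A ($752M), ClearBand→Band G ($924M) — total 683+636+752+924 = $2995M.
Max-entry greedy (repeatedly take the single best remaining cell) gives $2610M, worse by 385.
Meridian's own top band is Band E ($685M), but forcing Meridian→Band E and reassigning the rest optimally gives only $2610M — worse by 385.

Meridian receives Band B.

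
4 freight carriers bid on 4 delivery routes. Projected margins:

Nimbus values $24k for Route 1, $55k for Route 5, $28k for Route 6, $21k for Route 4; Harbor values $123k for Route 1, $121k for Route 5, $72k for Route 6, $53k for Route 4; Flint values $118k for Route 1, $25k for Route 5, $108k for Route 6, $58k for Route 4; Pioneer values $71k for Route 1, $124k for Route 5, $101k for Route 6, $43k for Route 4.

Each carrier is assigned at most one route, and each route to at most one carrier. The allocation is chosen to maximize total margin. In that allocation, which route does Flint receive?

Optimal: Nimbus→Route 4 ($21k), Harbor→Route 1 ($123k), Flint→Route 6 ($108k), Pioneer→Route 5 ($124k) — total 21+123+108+124 = $376k.
Row-greedy (each carrier in turn takes its best remaining route) gives $329k, worse by 47.
Next-best assignment: Nimbus→Route 4, Harbor→Route 5, Flint→Route 1, Pioneer→Route 6 = $361k.
Flint's own top route is Route 1 ($118k), but forcing Flint→Route 1 and reassigning the rest optimally gives only $361k — worse by 15.

Flint receives Route 6.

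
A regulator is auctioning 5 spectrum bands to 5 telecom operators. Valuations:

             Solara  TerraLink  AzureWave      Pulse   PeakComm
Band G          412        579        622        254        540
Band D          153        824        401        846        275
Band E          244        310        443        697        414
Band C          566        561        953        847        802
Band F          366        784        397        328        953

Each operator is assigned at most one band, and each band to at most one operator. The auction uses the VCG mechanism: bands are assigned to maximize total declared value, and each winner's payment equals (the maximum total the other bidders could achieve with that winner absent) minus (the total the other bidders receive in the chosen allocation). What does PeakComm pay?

PeakComm pays $109M.

Efficient allocation: Solara→Band G ($412M), TerraLink→Band D ($824M), AzureWave→Band C ($953M), Pulse→Band E ($697M), PeakComm→Band F ($953M); total welfare W = $3839M.
PeakComm receives Band F at value $953M, so the others get W − 953 = $2886M.
Without PeakComm: best allocation of the remaining 4 bidders over all 5 bands is Solara→Band G ($412M), TerraLink→Band F ($784M), AzureWave→Band C ($953M), Pulse→Band D ($846M), total $2995M.
VCG payment = (others' best without PeakComm) − (others' welfare with PeakComm) = 2995 − 2886 = $109M.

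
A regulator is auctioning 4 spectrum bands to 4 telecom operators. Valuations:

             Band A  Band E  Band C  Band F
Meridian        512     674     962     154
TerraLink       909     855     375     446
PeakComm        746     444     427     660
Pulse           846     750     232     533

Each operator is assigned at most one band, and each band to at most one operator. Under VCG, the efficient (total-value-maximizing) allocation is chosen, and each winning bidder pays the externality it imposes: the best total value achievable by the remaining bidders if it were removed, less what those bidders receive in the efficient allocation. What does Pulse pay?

Efficient allocation: Meridian→Band C ($962M), TerraLink→Band E ($855M), PeakComm→Band F ($660M), Pulse→Band A ($846M); total welfare W = $3323M.
Pulse receives Band A at value $846M, so the others get W − 846 = $2477M.
Without Pulse: best allocation of the remaining 3 bidders over all 4 bands is Meridian→Band C ($962M), TerraLink→Band E ($855M), PeakComm→Band A ($746M), total $2563M.
VCG payment = (others' best without Pulse) − (others' welfare with Pulse) = 2563 − 2477 = $86M.

Pulse pays $86M.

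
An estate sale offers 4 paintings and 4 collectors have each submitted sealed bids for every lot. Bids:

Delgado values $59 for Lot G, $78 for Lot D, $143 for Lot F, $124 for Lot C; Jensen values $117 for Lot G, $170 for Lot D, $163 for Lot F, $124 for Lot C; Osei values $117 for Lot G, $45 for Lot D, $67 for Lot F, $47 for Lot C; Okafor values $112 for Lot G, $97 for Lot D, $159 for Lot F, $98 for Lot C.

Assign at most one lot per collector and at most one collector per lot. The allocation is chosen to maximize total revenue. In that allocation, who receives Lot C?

This is a one-to-one assignment (maximum-weight bipartite matching).
Optimal: Delgado→Lot C ($124), Jensen→Lot D ($170), Osei→Lot G ($117), Okafor→Lot F ($159) — total 124+170+117+159 = $570.
Row-greedy (each collector in turn takes its best remaining lot) gives $528, worse by 42.
Delgado's own top lot is Lot F ($143), but forcing Delgado→Lot F and reassigning the rest optimally gives only $528 — worse by 42.

Delgado receives Lot C.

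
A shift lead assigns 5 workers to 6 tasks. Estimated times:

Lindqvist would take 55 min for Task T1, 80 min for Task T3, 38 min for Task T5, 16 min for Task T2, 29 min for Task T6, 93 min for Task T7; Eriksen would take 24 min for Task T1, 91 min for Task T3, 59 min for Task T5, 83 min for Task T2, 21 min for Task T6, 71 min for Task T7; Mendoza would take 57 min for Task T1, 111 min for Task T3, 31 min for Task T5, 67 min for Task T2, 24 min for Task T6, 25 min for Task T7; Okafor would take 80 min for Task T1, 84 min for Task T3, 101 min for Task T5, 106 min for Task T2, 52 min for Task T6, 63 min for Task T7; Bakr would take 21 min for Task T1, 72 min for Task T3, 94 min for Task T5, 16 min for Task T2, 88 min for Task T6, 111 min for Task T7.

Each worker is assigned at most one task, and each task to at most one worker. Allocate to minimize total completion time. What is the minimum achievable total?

Optimal: Lindqvist→Task T2 (16 min), Eriksen→Task T6 (21 min), Mendoza→Task T5 (31 min), Okafor→Task T7 (63 min), Bakr→Task T1 (21 min) — total 16+21+31+63+21 = 152 min.
Row-greedy (each worker in turn takes its cheapest remaining task) gives 214 min, worse by 62.
Next-best assignment: Lindqvist→Task T5, Eriksen→Task T1, Mendoza→Task T7, Okafor→Task T6, Bakr→Task T2 = 155 min.
Swapping Mendoza↔Eriksen (Mendoza→Task T6 24 min, Eriksen→Task T5 59 min) adds 31.

Minimum total: 152 min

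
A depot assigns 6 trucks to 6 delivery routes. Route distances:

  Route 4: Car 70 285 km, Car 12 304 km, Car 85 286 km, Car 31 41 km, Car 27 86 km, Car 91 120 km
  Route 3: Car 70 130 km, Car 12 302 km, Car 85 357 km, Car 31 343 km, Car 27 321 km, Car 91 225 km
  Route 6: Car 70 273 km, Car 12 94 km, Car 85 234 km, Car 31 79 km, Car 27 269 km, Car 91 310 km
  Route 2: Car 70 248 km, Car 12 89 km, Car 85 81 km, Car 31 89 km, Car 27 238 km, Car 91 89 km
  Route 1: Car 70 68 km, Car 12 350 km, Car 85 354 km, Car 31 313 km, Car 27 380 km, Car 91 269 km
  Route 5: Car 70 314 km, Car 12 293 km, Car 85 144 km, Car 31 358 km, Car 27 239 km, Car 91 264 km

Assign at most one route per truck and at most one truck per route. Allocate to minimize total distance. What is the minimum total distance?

Optimal: Car 70→Route 1 (68 km), Car 12→Route 2 (89 km), Car 85→Route 5 (144 km), Car 31→Route 6 (79 km), Car 27→Route 4 (86 km), Car 91→Route 3 (225 km) — total 68+89+144+79+86+225 = 691 km.
Column-greedy (each route in turn goes to its cheapest remaining truck) gives 854 km, worse by 163.
Swapping Car 85↔Car 27 (Car 85→Route 4 286 km, Car 27→Route 5 239 km) adds 295.
Checked against all permutations: 691 km is optimal.

Minimum total: 691 km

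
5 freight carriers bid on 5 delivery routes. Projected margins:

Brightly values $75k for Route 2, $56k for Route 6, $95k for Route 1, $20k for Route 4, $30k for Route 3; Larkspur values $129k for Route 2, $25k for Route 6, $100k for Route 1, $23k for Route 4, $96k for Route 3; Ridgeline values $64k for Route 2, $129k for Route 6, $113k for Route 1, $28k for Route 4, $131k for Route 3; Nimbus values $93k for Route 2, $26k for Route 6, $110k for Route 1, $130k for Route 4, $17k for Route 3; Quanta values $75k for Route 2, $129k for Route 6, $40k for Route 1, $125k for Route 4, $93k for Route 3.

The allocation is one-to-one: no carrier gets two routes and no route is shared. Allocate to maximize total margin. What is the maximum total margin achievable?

Max total: $614k

Treat this as an assignment problem: match each carrier to one route.
Optimal: Brightly→Route 1 ($95k), Larkspur→Route 2 ($129k), Ridgeline→Route 3 ($131k), Nimbus→Route 4 ($130k), Quanta→Route 6 ($129k) — total 95+129+131+130+129 = $614k.
Column-greedy (each route in turn goes to its best remaining carrier) gives $523k, worse by 91.
Every other assignment is strictly worse.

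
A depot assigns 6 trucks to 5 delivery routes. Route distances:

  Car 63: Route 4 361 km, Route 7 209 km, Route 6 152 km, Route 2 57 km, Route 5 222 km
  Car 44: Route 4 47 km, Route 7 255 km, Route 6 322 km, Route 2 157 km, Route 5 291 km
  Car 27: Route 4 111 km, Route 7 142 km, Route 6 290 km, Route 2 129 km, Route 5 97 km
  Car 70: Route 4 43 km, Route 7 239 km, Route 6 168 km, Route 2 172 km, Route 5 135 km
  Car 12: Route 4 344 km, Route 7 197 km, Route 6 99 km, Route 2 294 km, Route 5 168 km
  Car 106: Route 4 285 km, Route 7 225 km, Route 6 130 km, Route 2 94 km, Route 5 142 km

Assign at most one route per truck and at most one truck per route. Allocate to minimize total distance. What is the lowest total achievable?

Optimal: Car 44→Route 4 (47 km), Car 27→Route 7 (142 km), Car 12→Route 6 (99 km), Car 63→Route 2 (57 km), Car 70→Route 5 (135 km) — total 47+142+99+57+135 = 480 km.
Row-greedy (each truck in turn takes its cheapest remaining route) gives 566 km, worse by 86.
Every other assignment is strictly worse.

Min total: 480 km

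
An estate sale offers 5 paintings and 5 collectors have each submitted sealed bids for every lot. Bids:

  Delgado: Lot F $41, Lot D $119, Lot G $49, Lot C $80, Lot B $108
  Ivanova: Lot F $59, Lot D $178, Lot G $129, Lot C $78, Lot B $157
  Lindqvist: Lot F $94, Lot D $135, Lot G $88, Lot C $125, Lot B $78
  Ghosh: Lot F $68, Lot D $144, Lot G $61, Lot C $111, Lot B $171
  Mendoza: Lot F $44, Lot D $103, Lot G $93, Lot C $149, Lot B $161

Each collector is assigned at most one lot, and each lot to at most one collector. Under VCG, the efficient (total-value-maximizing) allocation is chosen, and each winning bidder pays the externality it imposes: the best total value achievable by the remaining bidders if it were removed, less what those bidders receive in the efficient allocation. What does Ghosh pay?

Efficient allocation: Delgado→Lot D ($119), Ivanova→Lot G ($129), Lindqvist→Lot F ($94), Ghosh→Lot B ($171), Mendoza→Lot C ($149); total welfare W = $662.
Ghosh receives Lot B at value $171, so the others get W − 171 = $491.
Without Ghosh: best allocation of the remaining 4 bidders over all 5 lots is Delgado→Lot D ($119), Ivanova→Lot G ($129), Lindqvist→Lot C ($125), Mendoza→Lot B ($161), total $534.
VCG payment = (others' best without Ghosh) − (others' welfare with Ghosh) = 534 − 491 = $43.

Ghosh pays $43.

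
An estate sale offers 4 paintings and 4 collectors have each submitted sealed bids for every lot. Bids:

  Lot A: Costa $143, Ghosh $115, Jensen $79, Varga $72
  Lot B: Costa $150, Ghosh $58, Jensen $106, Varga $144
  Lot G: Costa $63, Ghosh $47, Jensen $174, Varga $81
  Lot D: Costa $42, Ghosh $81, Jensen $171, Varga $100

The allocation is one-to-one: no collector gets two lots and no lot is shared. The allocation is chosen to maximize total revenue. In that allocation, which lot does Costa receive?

Treat this as an assignment problem: match each collector to one lot.
Optimal: Costa→Lot A ($143), Ghosh→Lot D ($81), Jensen→Lot G ($174), Varga→Lot B ($144) — total 143+81+174+144 = $542.
Max-entry greedy (repeatedly take the single best remaining cell) gives $539, worse by 3.
Checked against all permutations: $542 is optimal.
Costa's own top lot is Lot B ($150), but forcing Costa→Lot B and reassigning the rest optimally gives only $539 — worse by 3.

Costa receives Lot A.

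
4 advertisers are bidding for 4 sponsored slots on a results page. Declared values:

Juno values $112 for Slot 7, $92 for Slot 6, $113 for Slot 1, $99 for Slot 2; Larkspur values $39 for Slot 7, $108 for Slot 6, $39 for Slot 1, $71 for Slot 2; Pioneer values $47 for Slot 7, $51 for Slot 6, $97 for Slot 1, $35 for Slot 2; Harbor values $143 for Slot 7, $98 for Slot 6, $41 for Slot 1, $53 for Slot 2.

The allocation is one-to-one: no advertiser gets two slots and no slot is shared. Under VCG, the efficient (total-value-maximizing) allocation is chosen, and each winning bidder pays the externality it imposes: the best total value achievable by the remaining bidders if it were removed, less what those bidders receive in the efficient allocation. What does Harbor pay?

Efficient allocation: Juno→Slot 2 ($99), Larkspur→Slot 6 ($108), Pioneer→Slot 1 ($97), Harbor→Slot 7 ($143); total welfare W = $447.
Harbor receives Slot 7 at value $143, so the others get W − 143 = $304.
Without Harbor: best allocation of the remaining 3 bidders over all 4 slots is Juno→Slot 7 ($112), Larkspur→Slot 6 ($108), Pioneer→Slot 1 ($97), total $317.
VCG payment = (others' best without Harbor) − (others' welfare with Harbor) = 317 − 304 = $13.

Harbor pays $13.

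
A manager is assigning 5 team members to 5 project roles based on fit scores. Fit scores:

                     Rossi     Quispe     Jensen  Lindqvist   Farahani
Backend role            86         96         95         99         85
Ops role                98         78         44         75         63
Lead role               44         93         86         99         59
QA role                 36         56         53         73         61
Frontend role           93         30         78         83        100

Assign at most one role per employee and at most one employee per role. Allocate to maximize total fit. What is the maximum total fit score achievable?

This is a one-to-one assignment (maximum-weight bipartite matching).
Optimal: Rossi→Ops role (98 pts), Quispe→Lead role (93 pts), Jensen→Backend role (95 pts), Lindqvist→QA role (73 pts), Farahani→Frontend role (100 pts) — total 98+93+95+73+100 = 459 pts.
Max-entry greedy (repeatedly take the single best remaining cell) gives 443 pts, worse by 16.
No other one-to-one assignment exceeds 459 pts.

Max total: 459 pts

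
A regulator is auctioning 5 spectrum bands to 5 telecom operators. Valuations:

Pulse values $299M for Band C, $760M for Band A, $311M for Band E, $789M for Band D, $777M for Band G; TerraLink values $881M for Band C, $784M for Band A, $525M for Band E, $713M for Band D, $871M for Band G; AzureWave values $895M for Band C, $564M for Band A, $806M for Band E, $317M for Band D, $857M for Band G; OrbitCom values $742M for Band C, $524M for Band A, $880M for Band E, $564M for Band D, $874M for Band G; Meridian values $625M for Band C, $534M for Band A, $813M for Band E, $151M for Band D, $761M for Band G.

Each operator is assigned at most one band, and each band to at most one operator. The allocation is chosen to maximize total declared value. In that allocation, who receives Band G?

OrbitCom receives Band G.

Optimal: Pulse→Band D ($789M), TerraLink→Band A ($784M), AzureWave→Band C ($895M), OrbitCom→Band G ($874M), Meridian→Band E ($813M) — total 789+784+895+874+813 = $4155M.
Row-greedy (each operator in turn takes its best remaining band) gives $3941M, worse by 214.
Next-best assignment: Pulse→Band D, TerraLink→Band A, AzureWave→Band C, OrbitCom→Band E, Meridian→Band G = $4109M.
Swapping Pulse↔Meridian (Pulse→Band E $311M, Meridian→Band D $151M) loses 1140.
OrbitCom's own top band is Band E ($880M), but forcing OrbitCom→Band E and reassigning the rest optimally gives only $4109M — worse by 46.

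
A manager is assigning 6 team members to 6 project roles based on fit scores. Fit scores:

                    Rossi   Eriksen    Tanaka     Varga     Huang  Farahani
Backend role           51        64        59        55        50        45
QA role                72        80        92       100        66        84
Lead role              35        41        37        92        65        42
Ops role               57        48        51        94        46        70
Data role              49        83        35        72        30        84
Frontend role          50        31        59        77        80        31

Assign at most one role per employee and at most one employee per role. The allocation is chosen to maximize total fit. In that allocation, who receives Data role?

This is the linear assignment problem.
Optimal: Rossi→Ops role (57 pts), Eriksen→Backend role (64 pts), Tanaka→QA role (92 pts), Varga→Lead role (92 pts), Huang→Frontend role (80 pts), Farahani→Data role (84 pts) — total 57+64+92+92+80+84 = 469 pts.
Max-entry greedy (repeatedly take the single best remaining cell) gives 422 pts, worse by 47.
Every other assignment is strictly worse.
Farahani's own top role is QA role (84 pts), but forcing Farahani→QA role and reassigning the rest optimally gives only 455 pts — worse by 14.

Farahani receives Data role.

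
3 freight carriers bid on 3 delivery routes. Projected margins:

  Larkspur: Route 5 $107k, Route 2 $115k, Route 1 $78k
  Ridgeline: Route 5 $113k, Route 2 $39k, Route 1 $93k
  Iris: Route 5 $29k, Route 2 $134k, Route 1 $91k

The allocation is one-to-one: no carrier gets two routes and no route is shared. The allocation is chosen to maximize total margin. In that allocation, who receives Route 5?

Larkspur receives Route 5.

Optimal: Larkspur→Route 5 ($107k), Ridgeline→Route 1 ($93k), Iris→Route 2 ($134k) — total 107+93+134 = $334k.
Row-greedy (each carrier in turn takes its best remaining route) gives $319k, worse by 15.
Next-best assignment: Larkspur→Route 1, Ridgeline→Route 5, Iris→Route 2 = $325k.
Swapping Ridgeline↔Iris (Ridgeline→Route 2 $39k, Iris→Route 1 $91k) loses 97.
Larkspur's own top route is Route 2 ($115k), but forcing Larkspur→Route 2 and reassigning the rest optimally gives only $319k — worse by 15.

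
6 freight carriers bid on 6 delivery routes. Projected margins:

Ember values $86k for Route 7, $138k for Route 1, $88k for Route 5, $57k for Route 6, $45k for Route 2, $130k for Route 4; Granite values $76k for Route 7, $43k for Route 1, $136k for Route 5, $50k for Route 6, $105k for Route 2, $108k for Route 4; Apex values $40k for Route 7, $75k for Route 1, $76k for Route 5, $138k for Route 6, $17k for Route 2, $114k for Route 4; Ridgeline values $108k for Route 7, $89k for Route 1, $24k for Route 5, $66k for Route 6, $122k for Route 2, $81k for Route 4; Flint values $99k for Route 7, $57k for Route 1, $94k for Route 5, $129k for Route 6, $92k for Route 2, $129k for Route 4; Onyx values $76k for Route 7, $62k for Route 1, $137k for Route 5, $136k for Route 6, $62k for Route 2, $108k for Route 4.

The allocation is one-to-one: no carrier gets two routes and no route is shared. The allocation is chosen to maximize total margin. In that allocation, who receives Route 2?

This is a one-to-one assignment (maximum-weight bipartite matching).
Optimal: Ember→Route 1 ($138k), Granite→Route 2 ($105k), Apex→Route 6 ($138k), Ridgeline→Route 7 ($108k), Flint→Route 4 ($129k), Onyx→Route 5 ($137k) — total 138+105+138+108+129+137 = $755k.
Max-entry greedy (repeatedly take the single best remaining cell) gives $740k, worse by 15.
Next-best assignment: Ember→Route 1, Granite→Route 5, Apex→Route 4, Ridgeline→Route 2, Flint→Route 7, Onyx→Route 6 = $745k.
Checked against all permutations: $755k is optimal.
Granite's own top route is Route 5 ($136k), but forcing Granite→Route 5 and reassigning the rest optimally gives only $745k — worse by 10.

Granite receives Route 2.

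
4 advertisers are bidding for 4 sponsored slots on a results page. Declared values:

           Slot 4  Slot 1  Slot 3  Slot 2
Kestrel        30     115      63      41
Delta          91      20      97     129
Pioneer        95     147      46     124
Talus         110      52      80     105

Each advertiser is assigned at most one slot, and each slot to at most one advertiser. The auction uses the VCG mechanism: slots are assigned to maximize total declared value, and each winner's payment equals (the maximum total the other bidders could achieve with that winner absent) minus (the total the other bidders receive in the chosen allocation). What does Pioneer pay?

Efficient allocation: Kestrel→Slot 3 ($63), Delta→Slot 2 ($129), Pioneer→Slot 1 ($147), Talus→Slot 4 ($110); total welfare W = $449.
Pioneer receives Slot 1 at value $147, so the others get W − 147 = $302.
Without Pioneer: best allocation of the remaining 3 bidders over all 4 slots is Kestrel→Slot 1 ($115), Delta→Slot 2 ($129), Talus→Slot 4 ($110), total $354.
VCG payment = (others' best without Pioneer) − (others' welfare with Pioneer) = 354 − 302 = $52.

Pioneer pays $52.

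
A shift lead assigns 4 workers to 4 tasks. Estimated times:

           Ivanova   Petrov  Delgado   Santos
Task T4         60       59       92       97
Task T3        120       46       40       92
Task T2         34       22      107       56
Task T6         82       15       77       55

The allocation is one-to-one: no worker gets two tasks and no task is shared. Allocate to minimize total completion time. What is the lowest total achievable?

Minimum total: 171 min

Optimal: Ivanova→Task T4 (60 min), Petrov→Task T6 (15 min), Delgado→Task T3 (40 min), Santos→Task T2 (56 min) — total 60+15+40+56 = 171 min.
Min-entry greedy (repeatedly take the single cheapest remaining cell) gives 186 min, worse by 15.
Next-best assignment: Ivanova→Task T4, Petrov→Task T2, Delgado→Task T3, Santos→Task T6 = 177 min.
No other one-to-one assignment undercuts 171 min.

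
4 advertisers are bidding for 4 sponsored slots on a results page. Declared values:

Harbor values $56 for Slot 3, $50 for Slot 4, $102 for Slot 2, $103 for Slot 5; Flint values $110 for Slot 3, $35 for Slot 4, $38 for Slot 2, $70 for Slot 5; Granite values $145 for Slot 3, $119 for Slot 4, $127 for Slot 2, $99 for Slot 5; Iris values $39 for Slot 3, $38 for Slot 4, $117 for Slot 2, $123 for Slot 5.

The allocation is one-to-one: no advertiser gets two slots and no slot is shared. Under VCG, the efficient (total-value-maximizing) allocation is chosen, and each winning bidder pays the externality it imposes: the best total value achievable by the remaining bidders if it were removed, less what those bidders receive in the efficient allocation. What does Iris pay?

Iris pays $9.

Efficient allocation: Harbor→Slot 2 ($102), Flint→Slot 3 ($110), Granite→Slot 4 ($119), Iris→Slot 5 ($123); total welfare W = $454.
Iris receives Slot 5 at value $123, so the others get W − 123 = $331.
Without Iris: best allocation of the remaining 3 bidders over all 4 slots is Harbor→Slot 5 ($103), Flint→Slot 3 ($110), Granite→Slot 2 ($127), total $340.
VCG payment = (others' best without Iris) − (others' welfare with Iris) = 340 − 331 = $9.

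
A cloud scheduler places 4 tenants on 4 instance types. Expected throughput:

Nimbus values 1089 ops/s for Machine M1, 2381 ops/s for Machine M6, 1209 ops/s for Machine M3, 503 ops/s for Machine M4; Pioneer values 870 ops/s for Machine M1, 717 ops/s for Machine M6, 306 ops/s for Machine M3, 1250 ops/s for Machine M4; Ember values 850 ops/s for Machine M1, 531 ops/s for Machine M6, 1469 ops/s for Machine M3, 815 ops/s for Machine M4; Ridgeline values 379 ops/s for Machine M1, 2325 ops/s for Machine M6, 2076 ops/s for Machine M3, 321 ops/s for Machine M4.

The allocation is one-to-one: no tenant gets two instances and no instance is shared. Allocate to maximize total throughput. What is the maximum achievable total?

This is the linear assignment problem.
Optimal: Nimbus→Machine M6 (2381 ops/s), Pioneer→Machine M4 (1250 ops/s), Ember→Machine M1 (850 ops/s), Ridgeline→Machine M3 (2076 ops/s) — total 2381+1250+850+2076 = 6557 ops/s.
Next-best assignment: Nimbus→Machine M6, Pioneer→Machine M1, Ember→Machine M4, Ridgeline→Machine M3 = 6142 ops/s.

Maximum total: 6557 ops/s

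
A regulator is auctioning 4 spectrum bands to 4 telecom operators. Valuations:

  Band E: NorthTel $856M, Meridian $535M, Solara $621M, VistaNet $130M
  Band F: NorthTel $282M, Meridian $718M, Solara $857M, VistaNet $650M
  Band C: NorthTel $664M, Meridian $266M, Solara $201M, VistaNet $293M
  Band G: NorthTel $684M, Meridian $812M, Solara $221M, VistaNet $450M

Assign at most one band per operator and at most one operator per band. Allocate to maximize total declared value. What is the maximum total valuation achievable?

This is the linear assignment problem.
Optimal: NorthTel→Band E ($856M), Meridian→Band G ($812M), Solara→Band F ($857M), VistaNet→Band C ($293M) — total 856+812+857+293 = $2818M.
Next-best assignment: NorthTel→Band C, Meridian→Band G, Solara→Band E, VistaNet→Band F = $2747M.

Maximum total: $2818M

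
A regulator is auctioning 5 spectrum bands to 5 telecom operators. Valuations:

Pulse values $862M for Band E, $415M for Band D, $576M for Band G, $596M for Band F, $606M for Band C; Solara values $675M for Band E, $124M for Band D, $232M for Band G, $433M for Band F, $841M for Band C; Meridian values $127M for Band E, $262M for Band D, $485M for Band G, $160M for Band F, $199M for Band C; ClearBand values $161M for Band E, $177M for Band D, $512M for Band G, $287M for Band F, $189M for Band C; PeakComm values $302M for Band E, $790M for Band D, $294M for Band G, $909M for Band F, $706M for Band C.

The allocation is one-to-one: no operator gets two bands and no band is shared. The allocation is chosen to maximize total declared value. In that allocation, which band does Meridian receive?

Meridian receives Band D.

Optimal: Pulse→Band E ($862M), Solara→Band C ($841M), Meridian→Band D ($262M), ClearBand→Band G ($512M), PeakComm→Band F ($909M) — total 862+841+262+512+909 = $3386M.
Next-best assignment: Pulse→Band E, Solara→Band C, Meridian→Band G, ClearBand→Band D, PeakComm→Band F = $3274M.
Swapping Meridian↔ClearBand (Meridian→Band G $485M, ClearBand→Band D $177M) loses 112.
Meridian's own top band is Band G ($485M), but forcing Meridian→Band G and reassigning the rest optimally gives only $3274M — worse by 112.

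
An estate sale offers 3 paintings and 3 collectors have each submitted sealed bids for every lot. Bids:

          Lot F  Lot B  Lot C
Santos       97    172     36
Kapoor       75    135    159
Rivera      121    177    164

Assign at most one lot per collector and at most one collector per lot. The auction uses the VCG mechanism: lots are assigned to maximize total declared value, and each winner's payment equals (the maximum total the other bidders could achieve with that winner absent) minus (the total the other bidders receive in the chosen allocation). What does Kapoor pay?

Kapoor pays $43.

Efficient allocation: Santos→Lot B ($172), Kapoor→Lot C ($159), Rivera→Lot F ($121); total welfare W = $452.
Kapoor receives Lot C at value $159, so the others get W − 159 = $293.
Without Kapoor: best allocation of the remaining 2 bidders over all 3 lots is Santos→Lot B ($172), Rivera→Lot C ($164), total $336.
VCG payment = (others' best without Kapoor) − (others' welfare with Kapoor) = 336 − 293 = $43.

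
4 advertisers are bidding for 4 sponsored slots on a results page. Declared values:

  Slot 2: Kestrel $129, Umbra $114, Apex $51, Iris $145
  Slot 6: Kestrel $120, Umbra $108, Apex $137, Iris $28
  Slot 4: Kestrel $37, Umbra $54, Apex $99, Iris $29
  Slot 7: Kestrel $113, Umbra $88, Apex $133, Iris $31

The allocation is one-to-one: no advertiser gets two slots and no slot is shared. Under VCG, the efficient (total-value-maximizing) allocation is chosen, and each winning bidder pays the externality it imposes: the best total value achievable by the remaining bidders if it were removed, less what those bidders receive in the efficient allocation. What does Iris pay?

Iris pays $50.

Efficient allocation: Kestrel→Slot 7 ($113), Umbra→Slot 6 ($108), Apex→Slot 4 ($99), Iris→Slot 2 ($145); total welfare W = $465.
Iris receives Slot 2 at value $145, so the others get W − 145 = $320.
Without Iris: best allocation of the remaining 3 bidders over all 4 slots is Kestrel→Slot 2 ($129), Umbra→Slot 6 ($108), Apex→Slot 7 ($133), total $370.
VCG payment = (others' best without Iris) − (others' welfare with Iris) = 370 − 320 = $50.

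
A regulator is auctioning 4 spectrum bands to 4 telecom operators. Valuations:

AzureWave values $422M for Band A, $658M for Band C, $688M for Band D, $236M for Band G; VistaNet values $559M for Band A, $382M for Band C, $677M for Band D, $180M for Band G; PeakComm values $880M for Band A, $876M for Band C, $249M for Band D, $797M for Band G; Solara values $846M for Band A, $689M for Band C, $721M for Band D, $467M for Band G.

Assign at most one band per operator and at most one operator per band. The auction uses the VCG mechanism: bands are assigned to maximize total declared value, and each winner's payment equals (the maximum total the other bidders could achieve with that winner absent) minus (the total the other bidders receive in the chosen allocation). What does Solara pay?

Efficient allocation: AzureWave→Band C ($658M), VistaNet→Band D ($677M), PeakComm→Band G ($797M), Solara→Band A ($846M); total welfare W = $2978M.
Solara receives Band A at value $846M, so the others get W − 846 = $2132M.
Without Solara: best allocation of the remaining 3 bidders over all 4 bands is AzureWave→Band C ($658M), VistaNet→Band D ($677M), PeakComm→Band A ($880M), total $2215M.
VCG payment = (others' best without Solara) − (others' welfare with Solara) = 2215 − 2132 = $83M.

Solara pays $83M.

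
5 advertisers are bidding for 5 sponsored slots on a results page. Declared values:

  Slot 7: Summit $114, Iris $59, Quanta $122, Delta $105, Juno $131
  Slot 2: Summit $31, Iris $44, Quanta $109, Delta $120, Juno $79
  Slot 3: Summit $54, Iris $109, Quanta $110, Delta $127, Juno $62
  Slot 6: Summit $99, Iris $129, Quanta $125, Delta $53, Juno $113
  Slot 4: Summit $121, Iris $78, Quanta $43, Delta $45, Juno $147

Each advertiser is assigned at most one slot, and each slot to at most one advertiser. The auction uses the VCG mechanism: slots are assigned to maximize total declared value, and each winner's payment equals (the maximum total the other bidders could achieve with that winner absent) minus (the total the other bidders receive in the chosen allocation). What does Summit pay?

Summit pays $13.

Efficient allocation: Summit→Slot 7 ($114), Iris→Slot 6 ($129), Quanta→Slot 2 ($109), Delta→Slot 3 ($127), Juno→Slot 4 ($147); total welfare W = $626.
Summit receives Slot 7 at value $114, so the others get W − 114 = $512.
Without Summit: best allocation of the remaining 4 bidders over all 5 slots is Iris→Slot 6 ($129), Quanta→Slot 7 ($122), Delta→Slot 3 ($127), Juno→Slot 4 ($147), total $525.
VCG payment = (others' best without Summit) − (others' welfare with Summit) = 525 − 512 = $13.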